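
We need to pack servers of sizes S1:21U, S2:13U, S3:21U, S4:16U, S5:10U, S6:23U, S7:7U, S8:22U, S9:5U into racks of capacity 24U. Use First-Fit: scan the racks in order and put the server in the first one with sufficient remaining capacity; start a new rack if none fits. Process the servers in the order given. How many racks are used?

7

S1 (21U) → rack 1 (remaining 3U)
S2 (13U) → rack 2 (remaining 11U)
S3 (21U) → rack 3 (remaining 3U)
S4 (16U) → rack 4 (remaining 8U)
S5 (10U) → rack 2 (remaining 1U)
S6 (23U) → rack 5 (remaining 1U)
S7 (7U) → rack 4 (remaining 1U)
S8 (22U) → rack 6 (remaining 2U)
S9 (5U) → rack 7 (remaining 19U)
Final racks: [21] [13,10] [21] [16,7] [23] [22] [5].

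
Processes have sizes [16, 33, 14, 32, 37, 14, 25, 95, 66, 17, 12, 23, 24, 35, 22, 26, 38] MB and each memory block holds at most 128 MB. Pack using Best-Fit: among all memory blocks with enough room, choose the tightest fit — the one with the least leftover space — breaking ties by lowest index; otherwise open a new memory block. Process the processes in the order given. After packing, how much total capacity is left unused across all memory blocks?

16 MB → memory block 1 (remaining 112 MB)
33 MB → memory block 1 (remaining 79 MB)
14 MB → memory block 1 (remaining 65 MB)
32 MB → memory block 1 (remaining 33 MB)
37 MB → memory block 2 (remaining 91 MB)
14 MB → memory block 1 (remaining 19 MB)
25 MB → memory block 2 (remaining 66 MB)
95 MB → memory block 3 (remaining 33 MB)
66 MB → memory block 2 (remaining 0 MB)
17 MB → memory block 1 (remaining 2 MB)
12 MB → memory block 3 (remaining 21 MB)
23 MB → memory block 4 (remaining 105 MB)
24 MB → memory block 4 (remaining 81 MB)
35 MB → memory block 4 (remaining 46 MB)
22 MB → memory block 4 (remaining 24 MB)
26 MB → memory block 5 (remaining 102 MB)
38 MB → memory block 5 (remaining 64 MB)
5 memory blocks × 128 MB = 640 MB; used 529 MB; unused 111 MB.

111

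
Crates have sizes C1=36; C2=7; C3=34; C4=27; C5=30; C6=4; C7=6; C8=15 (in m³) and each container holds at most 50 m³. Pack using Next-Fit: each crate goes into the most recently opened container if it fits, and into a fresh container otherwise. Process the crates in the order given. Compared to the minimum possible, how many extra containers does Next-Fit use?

1

Next-Fit: [36,7] [34] [27] [30,4,6] [15] → 5 containers.
Total size 159 m³; any packing needs at least ⌈159/50⌉ = 4 containers.
An optimal packing achieves that bound: [36,7,6] [34,15] [30,4] [27] → 4 containers.
Excess: 5 − 4 = 1.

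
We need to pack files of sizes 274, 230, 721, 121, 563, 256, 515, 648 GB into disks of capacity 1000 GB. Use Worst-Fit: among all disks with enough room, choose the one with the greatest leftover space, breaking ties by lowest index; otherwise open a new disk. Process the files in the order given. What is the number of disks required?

disk 1: place 274 GB, 726 GB left
disk 1: place 230 GB, 496 GB left
disk 2: place 721 GB, 279 GB left
disk 1: place 121 GB, 375 GB left
disk 3: place 563 GB, 437 GB left
disk 3: place 256 GB, 181 GB left
disk 4: place 515 GB, 485 GB left
disk 5: place 648 GB, 352 GB left

5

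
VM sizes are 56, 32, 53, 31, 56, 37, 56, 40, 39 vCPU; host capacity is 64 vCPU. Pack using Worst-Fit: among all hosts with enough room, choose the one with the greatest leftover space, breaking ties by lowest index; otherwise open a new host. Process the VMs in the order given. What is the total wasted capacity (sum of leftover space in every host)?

112

host 1: place 56 vCPU, 8 vCPU left
host 2: place 32 vCPU, 32 vCPU left
host 3: place 53 vCPU, 11 vCPU left
host 2: place 31 vCPU, 1 vCPU left
host 4: place 56 vCPU, 8 vCPU left
host 5: place 37 vCPU, 27 vCPU left
host 6: place 56 vCPU, 8 vCPU left
host 7: place 40 vCPU, 24 vCPU left
host 8: place 39 vCPU, 25 vCPU left
8 hosts × 64 vCPU = 512 vCPU; used 400 vCPU; unused 112 vCPU.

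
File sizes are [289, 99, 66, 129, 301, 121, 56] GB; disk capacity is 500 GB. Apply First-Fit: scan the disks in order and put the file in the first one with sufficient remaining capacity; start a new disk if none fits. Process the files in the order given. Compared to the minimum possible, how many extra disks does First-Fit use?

0

First-Fit: [289,99,66] [129,301,56] [121] → 3 disks.
Total size 1061 GB; any packing needs at least ⌈1061/500⌉ = 3 disks.
So 3 is already optimal.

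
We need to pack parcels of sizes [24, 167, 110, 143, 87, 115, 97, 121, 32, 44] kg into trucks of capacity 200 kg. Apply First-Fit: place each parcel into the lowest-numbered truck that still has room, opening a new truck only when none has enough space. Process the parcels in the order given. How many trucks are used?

24 kg → truck 1 (remaining 176 kg)
167 kg → truck 1 (remaining 9 kg)
110 kg → truck 2 (remaining 90 kg)
143 kg → truck 3 (remaining 57 kg)
87 kg → truck 2 (remaining 3 kg)
115 kg → truck 4 (remaining 85 kg)
97 kg → truck 5 (remaining 103 kg)
121 kg → truck 6 (remaining 79 kg)
32 kg → truck 3 (remaining 25 kg)
44 kg → truck 4 (remaining 41 kg)

6 trucks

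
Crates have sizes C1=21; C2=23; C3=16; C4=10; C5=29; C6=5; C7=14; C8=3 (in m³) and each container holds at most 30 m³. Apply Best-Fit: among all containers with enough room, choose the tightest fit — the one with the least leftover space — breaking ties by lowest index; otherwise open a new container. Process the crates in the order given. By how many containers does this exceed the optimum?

0

Best-Fit: [21] [23,5] [16,10,3] [29] [14] → 5 containers.
Total size 121 m³; any packing needs at least ⌈121/30⌉ = 5 containers.
So 5 is already optimal.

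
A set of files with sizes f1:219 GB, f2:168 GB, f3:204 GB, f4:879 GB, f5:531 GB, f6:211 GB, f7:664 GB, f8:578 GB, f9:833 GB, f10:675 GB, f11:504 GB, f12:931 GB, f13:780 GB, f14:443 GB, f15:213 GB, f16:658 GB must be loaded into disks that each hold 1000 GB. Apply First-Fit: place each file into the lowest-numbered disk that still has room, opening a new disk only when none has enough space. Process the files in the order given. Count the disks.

11

f1 (219 GB) → disk 1 (remaining 781 GB)
f2 (168 GB) → disk 1 (remaining 613 GB)
f3 (204 GB) → disk 1 (remaining 409 GB)
f4 (879 GB) → disk 2 (remaining 121 GB)
f5 (531 GB) → disk 3 (remaining 469 GB)
f6 (211 GB) → disk 1 (remaining 198 GB)
f7 (664 GB) → disk 4 (remaining 336 GB)
f8 (578 GB) → disk 5 (remaining 422 GB)
f9 (833 GB) → disk 6 (remaining 167 GB)
f10 (675 GB) → disk 7 (remaining 325 GB)
f11 (504 GB) → disk 8 (remaining 496 GB)
f12 (931 GB) → disk 9 (remaining 69 GB)
f13 (780 GB) → disk 10 (remaining 220 GB)
f14 (443 GB) → disk 3 (remaining 26 GB)
f15 (213 GB) → disk 4 (remaining 123 GB)
f16 (658 GB) → disk 11 (remaining 342 GB)
Final disks: [219,168,204,211] [879] [531,443] [664,213] [578] [833] [675] [504] [931] [780] [658].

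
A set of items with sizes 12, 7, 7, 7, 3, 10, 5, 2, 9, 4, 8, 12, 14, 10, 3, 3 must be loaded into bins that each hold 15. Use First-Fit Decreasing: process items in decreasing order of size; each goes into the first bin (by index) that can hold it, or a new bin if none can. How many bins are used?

Sorted descending: 14, 12, 12, 10, 10, 9, 8, 7, 7, 7, 5, 4, 3, 3, 3, 2.
Put 14 in bin 1; 1 remain.
Put 12 in bin 2; 3 remain.
Put 12 in bin 3; 3 remain.
Put 10 in bin 4; 5 remain.
Put 10 in bin 5; 5 remain.
Put 9 in bin 6; 6 remain.
Put 8 in bin 7; 7 remain.
Put 7 in bin 7; 0 remain.
Put 7 in bin 8; 8 remain.
Put 7 in bin 8; 1 remain.
Put 5 in bin 4; 0 remain.
Put 4 in bin 5; 1 remain.
Put 3 in bin 2; 0 remain.
Put 3 in bin 3; 0 remain.
Put 3 in bin 6; 3 remain.
Put 2 in bin 6; 1 remain.
Final bins: [14] [12,3] [12,3] [10,5] [10,4] [9,3,2] [8,7] [7,7].

8 bins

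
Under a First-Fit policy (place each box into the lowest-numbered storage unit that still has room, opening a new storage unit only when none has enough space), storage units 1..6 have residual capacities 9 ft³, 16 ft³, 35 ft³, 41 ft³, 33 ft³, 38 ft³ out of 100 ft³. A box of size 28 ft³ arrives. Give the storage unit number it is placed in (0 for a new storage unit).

3

Storage units with room: storage unit 3 (35 ft³), storage unit 4 (41 ft³), storage unit 5 (33 ft³), storage unit 6 (38 ft³).
The first with room is storage unit 3.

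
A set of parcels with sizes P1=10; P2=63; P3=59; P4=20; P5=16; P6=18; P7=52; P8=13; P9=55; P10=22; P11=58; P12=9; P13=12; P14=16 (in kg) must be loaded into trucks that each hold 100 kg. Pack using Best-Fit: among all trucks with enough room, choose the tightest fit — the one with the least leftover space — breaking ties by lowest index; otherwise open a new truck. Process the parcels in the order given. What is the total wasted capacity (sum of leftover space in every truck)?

77

Put P1 (10 kg) in truck 1; 90 kg remain.
Put P2 (63 kg) in truck 1; 27 kg remain.
Put P3 (59 kg) in truck 2; 41 kg remain.
Put P4 (20 kg) in truck 1; 7 kg remain.
Put P5 (16 kg) in truck 2; 25 kg remain.
Put P6 (18 kg) in truck 2; 7 kg remain.
Put P7 (52 kg) in truck 3; 48 kg remain.
Put P8 (13 kg) in truck 3; 35 kg remain.
Put P9 (55 kg) in truck 4; 45 kg remain.
Put P10 (22 kg) in truck 3; 13 kg remain.
Put P11 (58 kg) in truck 5; 42 kg remain.
Put P12 (9 kg) in truck 3; 4 kg remain.
Put P13 (12 kg) in truck 5; 30 kg remain.
Put P14 (16 kg) in truck 5; 14 kg remain.
5 trucks × 100 kg = 500 kg; used 423 kg; unused 77 kg.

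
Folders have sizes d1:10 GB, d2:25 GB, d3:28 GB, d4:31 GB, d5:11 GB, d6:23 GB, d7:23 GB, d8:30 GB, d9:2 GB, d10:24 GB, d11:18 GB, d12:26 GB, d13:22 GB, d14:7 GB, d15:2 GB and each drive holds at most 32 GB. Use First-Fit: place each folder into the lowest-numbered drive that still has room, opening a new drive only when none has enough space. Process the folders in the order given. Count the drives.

11 drives

drive 1: place d1 (10 GB), 22 GB left
drive 2: place d2 (25 GB), 7 GB left
drive 3: place d3 (28 GB), 4 GB left
drive 4: place d4 (31 GB), 1 GB left
drive 1: place d5 (11 GB), 11 GB left
drive 5: place d6 (23 GB), 9 GB left
drive 6: place d7 (23 GB), 9 GB left
drive 7: place d8 (30 GB), 2 GB left
drive 1: place d9 (2 GB), 9 GB left
drive 8: place d10 (24 GB), 8 GB left
drive 9: place d11 (18 GB), 14 GB left
drive 10: place d12 (26 GB), 6 GB left
drive 11: place d13 (22 GB), 10 GB left
drive 1: place d14 (7 GB), 2 GB left
drive 1: place d15 (2 GB), 0 GB left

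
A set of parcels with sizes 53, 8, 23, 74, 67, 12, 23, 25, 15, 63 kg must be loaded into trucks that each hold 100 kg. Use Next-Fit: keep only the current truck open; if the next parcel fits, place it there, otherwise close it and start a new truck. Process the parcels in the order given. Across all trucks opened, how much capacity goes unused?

truck 1: place 53 kg, 47 kg left
truck 1: place 8 kg, 39 kg left
truck 1: place 23 kg, 16 kg left
truck 2: place 74 kg, 26 kg left
truck 3: place 67 kg, 33 kg left
truck 3: place 12 kg, 21 kg left
truck 4: place 23 kg, 77 kg left
truck 4: place 25 kg, 52 kg left
truck 4: place 15 kg, 37 kg left
truck 5: place 63 kg, 37 kg left
5 trucks × 100 kg = 500 kg; used 363 kg; unused 137 kg.

137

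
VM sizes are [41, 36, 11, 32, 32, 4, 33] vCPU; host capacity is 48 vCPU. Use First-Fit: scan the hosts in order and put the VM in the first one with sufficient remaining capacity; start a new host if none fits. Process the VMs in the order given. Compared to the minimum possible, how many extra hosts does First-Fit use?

First-Fit: [41,4] [36,11] [32] [32] [33] → 5 hosts.
5 VMs exceed 24 vCPU (half the capacity), and no two of those can share a host, so at least 5 hosts are needed.
So 5 is already optimal.

0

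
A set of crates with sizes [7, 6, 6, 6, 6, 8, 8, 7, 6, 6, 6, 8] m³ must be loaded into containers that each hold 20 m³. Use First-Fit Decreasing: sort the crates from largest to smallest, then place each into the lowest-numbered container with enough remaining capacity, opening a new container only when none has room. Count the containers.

Sorted descending: 8, 8, 8, 7, 7, 6, 6, 6, 6, 6, 6, 6.
Put 8 m³ in container 1; 12 m³ remain.
Put 8 m³ in container 1; 4 m³ remain.
Put 8 m³ in container 2; 12 m³ remain.
Put 7 m³ in container 2; 5 m³ remain.
Put 7 m³ in container 3; 13 m³ remain.
Put 6 m³ in container 3; 7 m³ remain.
Put 6 m³ in container 3; 1 m³ remain.
Put 6 m³ in container 4; 14 m³ remain.
Put 6 m³ in container 4; 8 m³ remain.
Put 6 m³ in container 4; 2 m³ remain.
Put 6 m³ in container 5; 14 m³ remain.
Put 6 m³ in container 5; 8 m³ remain.
Final containers: [8,8] [8,7] [7,6,6] [6,6,6] [6,6].

5 containers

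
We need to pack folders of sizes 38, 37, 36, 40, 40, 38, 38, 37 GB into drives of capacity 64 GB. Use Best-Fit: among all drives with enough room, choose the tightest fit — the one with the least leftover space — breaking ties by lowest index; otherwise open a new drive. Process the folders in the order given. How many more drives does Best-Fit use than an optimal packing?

Best-Fit: [38] [37] [36] [40] [40] [38] [38] [37] → 8 drives.
8 folders exceed 32 GB (half the capacity), and no two of those can share a drive, so at least 8 drives are needed.
So 8 is already optimal.

0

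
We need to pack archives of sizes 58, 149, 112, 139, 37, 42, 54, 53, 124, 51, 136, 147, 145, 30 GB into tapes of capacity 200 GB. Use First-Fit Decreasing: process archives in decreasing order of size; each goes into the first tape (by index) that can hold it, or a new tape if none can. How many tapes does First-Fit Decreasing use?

7 tapes

Sorted descending: 149, 147, 145, 139, 136, 124, 112, 58, 54, 53, 51, 42, 37, 30.
tape 1: place 149 GB, 51 GB left
tape 2: place 147 GB, 53 GB left
tape 3: place 145 GB, 55 GB left
tape 4: place 139 GB, 61 GB left
tape 5: place 136 GB, 64 GB left
tape 6: place 124 GB, 76 GB left
tape 7: place 112 GB, 88 GB left
tape 4: place 58 GB, 3 GB left
tape 3: place 54 GB, 1 GB left
tape 2: place 53 GB, 0 GB left
tape 1: place 51 GB, 0 GB left
tape 5: place 42 GB, 22 GB left
tape 6: place 37 GB, 39 GB left
tape 6: place 30 GB, 9 GB left
Final tapes: [149,51] [147,53] [145,54] [139,58] [136,42] [124,37,30] [112].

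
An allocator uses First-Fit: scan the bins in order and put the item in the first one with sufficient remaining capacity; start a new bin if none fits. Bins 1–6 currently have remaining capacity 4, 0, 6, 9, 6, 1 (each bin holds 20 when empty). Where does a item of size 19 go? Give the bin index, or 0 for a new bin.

0

No bin has ≥ 19 free, so a new bin is opened.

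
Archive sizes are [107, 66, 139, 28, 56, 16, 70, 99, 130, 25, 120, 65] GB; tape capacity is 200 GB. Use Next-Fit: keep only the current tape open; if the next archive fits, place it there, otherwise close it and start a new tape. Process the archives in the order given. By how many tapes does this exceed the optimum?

Next-Fit: [107,66] [139,28] [56,16,70] [99] [130,25] [120,65] → 6 tapes.
Total size 921 GB; any packing needs at least ⌈921/200⌉ = 5 tapes.
An optimal packing achieves that bound: [139,56] [130,70] [120,66] [107,65,28] [99,25,16] → 5 tapes.
Excess: 6 − 5 = 1.

1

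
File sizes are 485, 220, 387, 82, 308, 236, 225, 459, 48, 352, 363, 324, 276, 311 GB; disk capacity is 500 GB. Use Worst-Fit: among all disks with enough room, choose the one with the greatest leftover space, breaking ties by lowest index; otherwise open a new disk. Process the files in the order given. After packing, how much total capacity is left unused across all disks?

1424

Put 485 GB in disk 1; 15 GB remain.
Put 220 GB in disk 2; 280 GB remain.
Put 387 GB in disk 3; 113 GB remain.
Put 82 GB in disk 2; 198 GB remain.
Put 308 GB in disk 4; 192 GB remain.
Put 236 GB in disk 5; 264 GB remain.
Put 225 GB in disk 5; 39 GB remain.
Put 459 GB in disk 6; 41 GB remain.
Put 48 GB in disk 2; 150 GB remain.
Put 352 GB in disk 7; 148 GB remain.
Put 363 GB in disk 8; 137 GB remain.
Put 324 GB in disk 9; 176 GB remain.
Put 276 GB in disk 10; 224 GB remain.
Put 311 GB in disk 11; 189 GB remain.
11 disks × 500 GB = 5500 GB; used 4076 GB; unused 1424 GB.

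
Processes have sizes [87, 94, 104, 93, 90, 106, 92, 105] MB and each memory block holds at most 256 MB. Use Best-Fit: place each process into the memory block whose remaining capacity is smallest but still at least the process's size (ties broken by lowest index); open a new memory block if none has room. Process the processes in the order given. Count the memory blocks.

Put 87 MB in memory block 1; 169 MB remain.
Put 94 MB in memory block 1; 75 MB remain.
Put 104 MB in memory block 2; 152 MB remain.
Put 93 MB in memory block 2; 59 MB remain.
Put 90 MB in memory block 3; 166 MB remain.
Put 106 MB in memory block 3; 60 MB remain.
Put 92 MB in memory block 4; 164 MB remain.
Put 105 MB in memory block 4; 59 MB remain.

4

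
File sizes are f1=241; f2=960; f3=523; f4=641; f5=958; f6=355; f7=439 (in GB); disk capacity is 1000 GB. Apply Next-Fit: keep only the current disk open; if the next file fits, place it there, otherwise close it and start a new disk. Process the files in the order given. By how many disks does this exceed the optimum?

Next-Fit: [241] [960] [523] [641] [958] [355,439] → 6 disks.
Total size 4117 GB; any packing needs at least ⌈4117/1000⌉ = 5 disks.
An optimal packing achieves that bound: [960] [958] [641,355] [523,439] [241] → 5 disks.
Excess: 6 − 5 = 1.

1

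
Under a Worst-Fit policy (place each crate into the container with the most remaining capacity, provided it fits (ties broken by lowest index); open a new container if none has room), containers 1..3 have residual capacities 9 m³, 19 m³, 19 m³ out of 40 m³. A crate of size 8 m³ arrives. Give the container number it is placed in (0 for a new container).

2

Containers with room: container 1 (9 m³), container 2 (19 m³), container 3 (19 m³).
Most room is container 2 with 19 m³ free.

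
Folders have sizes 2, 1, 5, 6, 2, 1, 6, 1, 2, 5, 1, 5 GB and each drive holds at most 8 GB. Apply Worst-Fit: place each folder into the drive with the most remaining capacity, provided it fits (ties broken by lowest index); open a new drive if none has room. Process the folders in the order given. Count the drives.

Put 2 GB in drive 1; 6 GB remain.
Put 1 GB in drive 1; 5 GB remain.
Put 5 GB in drive 1; 0 GB remain.
Put 6 GB in drive 2; 2 GB remain.
Put 2 GB in drive 2; 0 GB remain.
Put 1 GB in drive 3; 7 GB remain.
Put 6 GB in drive 3; 1 GB remain.
Put 1 GB in drive 3; 0 GB remain.
Put 2 GB in drive 4; 6 GB remain.
Put 5 GB in drive 4; 1 GB remain.
Put 1 GB in drive 4; 0 GB remain.
Put 5 GB in drive 5; 3 GB remain.

5 drives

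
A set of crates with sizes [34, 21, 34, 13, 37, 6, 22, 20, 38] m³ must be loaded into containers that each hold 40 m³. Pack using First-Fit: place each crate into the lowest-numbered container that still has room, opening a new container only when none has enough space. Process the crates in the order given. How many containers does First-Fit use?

7

34 m³ → container 1 (remaining 6 m³)
21 m³ → container 2 (remaining 19 m³)
34 m³ → container 3 (remaining 6 m³)
13 m³ → container 2 (remaining 6 m³)
37 m³ → container 4 (remaining 3 m³)
6 m³ → container 1 (remaining 0 m³)
22 m³ → container 5 (remaining 18 m³)
20 m³ → container 6 (remaining 20 m³)
38 m³ → container 7 (remaining 2 m³)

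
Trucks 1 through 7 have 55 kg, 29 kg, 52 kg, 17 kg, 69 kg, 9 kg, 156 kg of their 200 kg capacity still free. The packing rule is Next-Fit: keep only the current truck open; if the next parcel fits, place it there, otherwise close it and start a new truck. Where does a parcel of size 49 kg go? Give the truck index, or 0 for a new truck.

7

Next-Fit only looks at truck 7, which has 156 kg free.
49 kg fits there.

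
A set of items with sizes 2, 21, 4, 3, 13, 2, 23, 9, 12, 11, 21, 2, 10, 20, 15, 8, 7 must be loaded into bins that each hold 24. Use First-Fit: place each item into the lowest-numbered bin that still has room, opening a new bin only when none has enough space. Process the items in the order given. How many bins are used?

9 bins

bin 1: place 2, 22 left
bin 1: place 21, 1 left
bin 2: place 4, 20 left
bin 2: place 3, 17 left
bin 2: place 13, 4 left
bin 2: place 2, 2 left
bin 3: place 23, 1 left
bin 4: place 9, 15 left
bin 4: place 12, 3 left
bin 5: place 11, 13 left
bin 6: place 21, 3 left
bin 2: place 2, 0 left
bin 5: place 10, 3 left
bin 7: place 20, 4 left
bin 8: place 15, 9 left
bin 8: place 8, 1 left
bin 9: place 7, 17 left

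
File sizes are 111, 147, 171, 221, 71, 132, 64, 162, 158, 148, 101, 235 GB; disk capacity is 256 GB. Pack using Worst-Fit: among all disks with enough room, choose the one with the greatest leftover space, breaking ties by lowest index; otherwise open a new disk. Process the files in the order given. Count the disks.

9

disk 1: place 111 GB, 145 GB left
disk 2: place 147 GB, 109 GB left
disk 3: place 171 GB, 85 GB left
disk 4: place 221 GB, 35 GB left
disk 1: place 71 GB, 74 GB left
disk 5: place 132 GB, 124 GB left
disk 5: place 64 GB, 60 GB left
disk 6: place 162 GB, 94 GB left
disk 7: place 158 GB, 98 GB left
disk 8: place 148 GB, 108 GB left
disk 2: place 101 GB, 8 GB left
disk 9: place 235 GB, 21 GB left
Final disks: [111,71] [147,101] [171] [221] [132,64] [162] [158] [148] [235].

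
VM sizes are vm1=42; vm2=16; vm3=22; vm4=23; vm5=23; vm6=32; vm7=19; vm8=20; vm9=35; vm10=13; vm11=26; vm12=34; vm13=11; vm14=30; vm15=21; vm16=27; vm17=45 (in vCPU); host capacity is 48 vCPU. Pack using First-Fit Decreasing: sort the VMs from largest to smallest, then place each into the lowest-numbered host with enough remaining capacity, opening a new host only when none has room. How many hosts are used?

Sorted descending: 45, 42, 35, 34, 32, 30, 27, 26, 23, 23, 22, 21, 20, 19, 16, 13, 11.
host 1: place 45 vCPU, 3 vCPU left
host 2: place 42 vCPU, 6 vCPU left
host 3: place 35 vCPU, 13 vCPU left
host 4: place 34 vCPU, 14 vCPU left
host 5: place 32 vCPU, 16 vCPU left
host 6: place 30 vCPU, 18 vCPU left
host 7: place 27 vCPU, 21 vCPU left
host 8: place 26 vCPU, 22 vCPU left
host 9: place 23 vCPU, 25 vCPU left
host 9: place 23 vCPU, 2 vCPU left
host 8: place 22 vCPU, 0 vCPU left
host 7: place 21 vCPU, 0 vCPU left
host 10: place 20 vCPU, 28 vCPU left
host 10: place 19 vCPU, 9 vCPU left
host 5: place 16 vCPU, 0 vCPU left
host 3: place 13 vCPU, 0 vCPU left
host 4: place 11 vCPU, 3 vCPU left

10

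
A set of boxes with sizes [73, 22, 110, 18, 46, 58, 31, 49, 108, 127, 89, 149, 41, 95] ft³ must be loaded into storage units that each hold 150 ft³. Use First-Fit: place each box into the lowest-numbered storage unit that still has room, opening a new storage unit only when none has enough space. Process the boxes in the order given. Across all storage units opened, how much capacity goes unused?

storage unit 1: place 73 ft³, 77 ft³ left
storage unit 1: place 22 ft³, 55 ft³ left
storage unit 2: place 110 ft³, 40 ft³ left
storage unit 1: place 18 ft³, 37 ft³ left
storage unit 3: place 46 ft³, 104 ft³ left
storage unit 3: place 58 ft³, 46 ft³ left
storage unit 1: place 31 ft³, 6 ft³ left
storage unit 4: place 49 ft³, 101 ft³ left
storage unit 5: place 108 ft³, 42 ft³ left
storage unit 6: place 127 ft³, 23 ft³ left
storage unit 4: place 89 ft³, 12 ft³ left
storage unit 7: place 149 ft³, 1 ft³ left
storage unit 3: place 41 ft³, 5 ft³ left
storage unit 8: place 95 ft³, 55 ft³ left
8 storage units × 150 ft³ = 1200 ft³; used 1016 ft³; unused 184 ft³.

184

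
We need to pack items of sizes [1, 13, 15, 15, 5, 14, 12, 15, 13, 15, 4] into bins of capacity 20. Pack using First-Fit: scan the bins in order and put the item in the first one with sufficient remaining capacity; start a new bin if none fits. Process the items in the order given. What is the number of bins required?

8

Put 1 in bin 1; 19 remain.
Put 13 in bin 1; 6 remain.
Put 15 in bin 2; 5 remain.
Put 15 in bin 3; 5 remain.
Put 5 in bin 1; 1 remain.
Put 14 in bin 4; 6 remain.
Put 12 in bin 5; 8 remain.
Put 15 in bin 6; 5 remain.
Put 13 in bin 7; 7 remain.
Put 15 in bin 8; 5 remain.
Put 4 in bin 2; 1 remain.
Final bins: [1,13,5] [15,4] [15] [14] [12] [15] [13] [15].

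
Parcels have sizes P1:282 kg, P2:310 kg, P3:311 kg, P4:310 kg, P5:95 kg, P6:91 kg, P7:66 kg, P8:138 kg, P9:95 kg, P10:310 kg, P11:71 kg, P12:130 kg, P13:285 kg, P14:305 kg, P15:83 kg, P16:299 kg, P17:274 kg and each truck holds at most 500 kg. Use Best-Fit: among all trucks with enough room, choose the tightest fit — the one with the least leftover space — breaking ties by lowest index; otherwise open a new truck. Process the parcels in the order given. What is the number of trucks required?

9

truck 1: place P1 (282 kg), 218 kg left
truck 2: place P2 (310 kg), 190 kg left
truck 3: place P3 (311 kg), 189 kg left
truck 4: place P4 (310 kg), 190 kg left
truck 3: place P5 (95 kg), 94 kg left
truck 3: place P6 (91 kg), 3 kg left
truck 2: place P7 (66 kg), 124 kg left
truck 4: place P8 (138 kg), 52 kg left
truck 2: place P9 (95 kg), 29 kg left
truck 5: place P10 (310 kg), 190 kg left
truck 5: place P11 (71 kg), 119 kg left
truck 1: place P12 (130 kg), 88 kg left
truck 6: place P13 (285 kg), 215 kg left
truck 7: place P14 (305 kg), 195 kg left
truck 1: place P15 (83 kg), 5 kg left
truck 8: place P16 (299 kg), 201 kg left
truck 9: place P17 (274 kg), 226 kg left
Final trucks: [282,130,83] [310,66,95] [311,95,91] [310,138] [310,71] [285] [305] [299] [274].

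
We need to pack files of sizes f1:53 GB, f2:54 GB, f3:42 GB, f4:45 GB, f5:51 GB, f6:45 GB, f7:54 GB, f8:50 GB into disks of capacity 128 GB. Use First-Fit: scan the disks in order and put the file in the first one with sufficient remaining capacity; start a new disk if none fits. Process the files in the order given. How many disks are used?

disk 1: place f1 (53 GB), 75 GB left
disk 1: place f2 (54 GB), 21 GB left
disk 2: place f3 (42 GB), 86 GB left
disk 2: place f4 (45 GB), 41 GB left
disk 3: place f5 (51 GB), 77 GB left
disk 3: place f6 (45 GB), 32 GB left
disk 4: place f7 (54 GB), 74 GB left
disk 4: place f8 (50 GB), 24 GB left
Final disks: [53,54] [42,45] [51,45] [54,50].

4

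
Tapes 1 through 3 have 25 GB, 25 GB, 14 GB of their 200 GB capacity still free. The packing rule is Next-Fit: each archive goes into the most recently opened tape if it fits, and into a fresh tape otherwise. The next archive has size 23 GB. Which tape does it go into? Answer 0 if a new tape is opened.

0

Next-Fit only looks at tape 3, which has 14 GB free.
23 GB does not fit, so a new tape is opened.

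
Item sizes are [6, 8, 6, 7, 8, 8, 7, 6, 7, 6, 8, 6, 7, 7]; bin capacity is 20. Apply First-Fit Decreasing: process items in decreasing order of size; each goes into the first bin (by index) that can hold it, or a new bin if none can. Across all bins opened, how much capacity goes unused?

Sorted descending: 8, 8, 8, 8, 7, 7, 7, 7, 7, 6, 6, 6, 6, 6.
bin 1: place 8, 12 left
bin 1: place 8, 4 left
bin 2: place 8, 12 left
bin 2: place 8, 4 left
bin 3: place 7, 13 left
bin 3: place 7, 6 left
bin 4: place 7, 13 left
bin 4: place 7, 6 left
bin 5: place 7, 13 left
bin 3: place 6, 0 left
bin 4: place 6, 0 left
bin 5: place 6, 7 left
bin 5: place 6, 1 left
bin 6: place 6, 14 left
6 bins × 20 = 120; used 97; unused 23.

23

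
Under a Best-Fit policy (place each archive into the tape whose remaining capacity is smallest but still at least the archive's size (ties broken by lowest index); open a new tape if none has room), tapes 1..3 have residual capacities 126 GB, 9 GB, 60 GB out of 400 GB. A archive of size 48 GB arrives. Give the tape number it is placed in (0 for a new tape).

3

Tapes with room: tape 1 (126 GB), tape 3 (60 GB).
Tightest fit is tape 3 with 60 GB free.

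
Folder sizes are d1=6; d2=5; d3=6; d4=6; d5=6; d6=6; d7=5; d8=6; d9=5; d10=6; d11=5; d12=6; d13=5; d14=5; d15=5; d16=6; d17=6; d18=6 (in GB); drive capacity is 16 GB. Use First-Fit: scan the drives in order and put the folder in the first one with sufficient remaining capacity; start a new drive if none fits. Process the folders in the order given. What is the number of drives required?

Put d1 (6 GB) in drive 1; 10 GB remain.
Put d2 (5 GB) in drive 1; 5 GB remain.
Put d3 (6 GB) in drive 2; 10 GB remain.
Put d4 (6 GB) in drive 2; 4 GB remain.
Put d5 (6 GB) in drive 3; 10 GB remain.
Put d6 (6 GB) in drive 3; 4 GB remain.
Put d7 (5 GB) in drive 1; 0 GB remain.
Put d8 (6 GB) in drive 4; 10 GB remain.
Put d9 (5 GB) in drive 4; 5 GB remain.
Put d10 (6 GB) in drive 5; 10 GB remain.
Put d11 (5 GB) in drive 4; 0 GB remain.
Put d12 (6 GB) in drive 5; 4 GB remain.
Put d13 (5 GB) in drive 6; 11 GB remain.
Put d14 (5 GB) in drive 6; 6 GB remain.
Put d15 (5 GB) in drive 6; 1 GB remain.
Put d16 (6 GB) in drive 7; 10 GB remain.
Put d17 (6 GB) in drive 7; 4 GB remain.
Put d18 (6 GB) in drive 8; 10 GB remain.

8 drives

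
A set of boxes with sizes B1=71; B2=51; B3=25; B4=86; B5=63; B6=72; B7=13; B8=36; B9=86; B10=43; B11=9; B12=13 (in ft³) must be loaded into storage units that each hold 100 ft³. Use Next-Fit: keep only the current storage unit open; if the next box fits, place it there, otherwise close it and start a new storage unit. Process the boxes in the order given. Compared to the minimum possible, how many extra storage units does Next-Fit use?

Next-Fit: [71] [51,25] [86] [63] [72,13] [36] [86] [43,9,13] → 8 storage units.
Total size 568 ft³; any packing needs at least ⌈568/100⌉ = 6 storage units.
An optimal packing achieves that bound: [86,13] [86,13] [72,25] [71,9] [63,36] [51,43] → 6 storage units.
Excess: 8 − 6 = 2.

2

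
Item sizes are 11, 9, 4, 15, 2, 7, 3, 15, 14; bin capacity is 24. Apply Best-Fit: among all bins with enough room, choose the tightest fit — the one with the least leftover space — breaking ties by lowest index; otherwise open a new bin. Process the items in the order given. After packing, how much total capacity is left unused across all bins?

Put 11 in bin 1; 13 remain.
Put 9 in bin 1; 4 remain.
Put 4 in bin 1; 0 remain.
Put 15 in bin 2; 9 remain.
Put 2 in bin 2; 7 remain.
Put 7 in bin 2; 0 remain.
Put 3 in bin 3; 21 remain.
Put 15 in bin 3; 6 remain.
Put 14 in bin 4; 10 remain.
4 bins × 24 = 96; used 80; unused 16.

16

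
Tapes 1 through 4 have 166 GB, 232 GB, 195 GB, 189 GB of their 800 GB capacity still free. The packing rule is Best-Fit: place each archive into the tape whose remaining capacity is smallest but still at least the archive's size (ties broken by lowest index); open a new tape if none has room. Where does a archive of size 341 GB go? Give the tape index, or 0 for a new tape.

0

No tape has ≥ 341 GB free, so a new tape is opened.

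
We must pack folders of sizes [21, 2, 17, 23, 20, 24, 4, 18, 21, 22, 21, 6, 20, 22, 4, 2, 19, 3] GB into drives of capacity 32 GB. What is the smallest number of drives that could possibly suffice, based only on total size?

Total size = 21 + 2 + 17 + 23 + 20 + 24 + 4 + 18 + 21 + 22 + 21 + 6 + 20 + 22 + 4 + 2 + 19 + 3 = 269 GB.
⌈269 / 32⌉ = 9.

9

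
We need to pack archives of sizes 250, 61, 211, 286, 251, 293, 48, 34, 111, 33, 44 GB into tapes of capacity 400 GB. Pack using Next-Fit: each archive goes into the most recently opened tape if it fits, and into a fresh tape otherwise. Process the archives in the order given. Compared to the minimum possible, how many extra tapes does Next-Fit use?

1

Next-Fit: [250,61] [211] [286] [251] [293,48,34] [111,33,44] → 6 tapes.
Total size 1622 GB; any packing needs at least ⌈1622/400⌉ = 5 tapes.
An optimal packing achieves that bound: [293,61,44] [286,111] [251,48,34,33] [250] [211] → 5 tapes.
Excess: 6 − 5 = 1.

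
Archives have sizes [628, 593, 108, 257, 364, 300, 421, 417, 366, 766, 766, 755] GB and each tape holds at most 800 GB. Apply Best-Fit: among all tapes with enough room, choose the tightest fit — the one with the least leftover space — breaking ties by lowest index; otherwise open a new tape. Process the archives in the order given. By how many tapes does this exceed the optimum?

Best-Fit: [628,108] [593] [257,364] [300,421] [417,366] [766] [766] [755] → 8 tapes.
Total size 5741 GB; any packing needs at least ⌈5741/800⌉ = 8 tapes.
So 8 is already optimal.

0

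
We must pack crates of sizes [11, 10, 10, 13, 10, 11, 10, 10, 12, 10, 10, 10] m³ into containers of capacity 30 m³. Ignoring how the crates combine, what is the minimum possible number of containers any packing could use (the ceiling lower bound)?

5

Total size = 11 + 10 + 10 + 13 + 10 + 11 + 10 + 10 + 12 + 10 + 10 + 10 = 127 m³.
⌈127 / 30⌉ = 5.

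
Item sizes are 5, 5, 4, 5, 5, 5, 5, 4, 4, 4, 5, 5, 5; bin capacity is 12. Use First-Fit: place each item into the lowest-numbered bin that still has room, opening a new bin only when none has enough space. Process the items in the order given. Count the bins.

7 bins

bin 1: place 5, 7 left
bin 1: place 5, 2 left
bin 2: place 4, 8 left
bin 2: place 5, 3 left
bin 3: place 5, 7 left
bin 3: place 5, 2 left
bin 4: place 5, 7 left
bin 4: place 4, 3 left
bin 5: place 4, 8 left
bin 5: place 4, 4 left
bin 6: place 5, 7 left
bin 6: place 5, 2 left
bin 7: place 5, 7 left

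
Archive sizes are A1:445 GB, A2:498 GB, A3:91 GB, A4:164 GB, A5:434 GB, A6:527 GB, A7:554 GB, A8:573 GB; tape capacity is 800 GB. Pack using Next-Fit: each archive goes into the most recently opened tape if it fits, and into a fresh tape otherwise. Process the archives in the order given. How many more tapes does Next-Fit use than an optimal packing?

0

Next-Fit: [445] [498,91,164] [434] [527] [554] [573] → 6 tapes.
6 archives exceed 400 GB (half the capacity), and no two of those can share a tape, so at least 6 tapes are needed.
So 6 is already optimal.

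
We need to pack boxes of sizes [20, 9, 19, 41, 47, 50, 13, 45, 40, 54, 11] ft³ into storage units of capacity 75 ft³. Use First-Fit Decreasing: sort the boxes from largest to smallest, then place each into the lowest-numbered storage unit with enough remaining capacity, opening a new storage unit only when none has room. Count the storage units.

Sorted descending: 54, 50, 47, 45, 41, 40, 20, 19, 13, 11, 9.
storage unit 1: place 54 ft³, 21 ft³ left
storage unit 2: place 50 ft³, 25 ft³ left
storage unit 3: place 47 ft³, 28 ft³ left
storage unit 4: place 45 ft³, 30 ft³ left
storage unit 5: place 41 ft³, 34 ft³ left
storage unit 6: place 40 ft³, 35 ft³ left
storage unit 1: place 20 ft³, 1 ft³ left
storage unit 2: place 19 ft³, 6 ft³ left
storage unit 3: place 13 ft³, 15 ft³ left
storage unit 3: place 11 ft³, 4 ft³ left
storage unit 4: place 9 ft³, 21 ft³ left
Final storage units: [54,20] [50,19] [47,13,11] [45,9] [41] [40].

6 storage units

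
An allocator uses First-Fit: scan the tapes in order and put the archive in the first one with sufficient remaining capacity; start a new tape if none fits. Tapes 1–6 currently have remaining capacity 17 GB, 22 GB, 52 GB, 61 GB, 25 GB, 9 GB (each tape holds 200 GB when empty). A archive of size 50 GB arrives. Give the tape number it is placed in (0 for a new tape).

3

Tapes with room: tape 3 (52 GB), tape 4 (61 GB).
The first with room is tape 3.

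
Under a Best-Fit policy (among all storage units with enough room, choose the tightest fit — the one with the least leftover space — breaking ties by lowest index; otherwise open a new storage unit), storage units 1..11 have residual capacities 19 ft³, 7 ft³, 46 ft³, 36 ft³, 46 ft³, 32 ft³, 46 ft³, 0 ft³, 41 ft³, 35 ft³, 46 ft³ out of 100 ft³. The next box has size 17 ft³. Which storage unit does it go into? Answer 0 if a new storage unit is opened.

Storage units with room: storage unit 1 (19 ft³), storage unit 3 (46 ft³), storage unit 4 (36 ft³), storage unit 5 (46 ft³), storage unit 6 (32 ft³), storage unit 7 (46 ft³), storage unit 9 (41 ft³), storage unit 10 (35 ft³), storage unit 11 (46 ft³).
Tightest fit is storage unit 1 with 19 ft³ free.

1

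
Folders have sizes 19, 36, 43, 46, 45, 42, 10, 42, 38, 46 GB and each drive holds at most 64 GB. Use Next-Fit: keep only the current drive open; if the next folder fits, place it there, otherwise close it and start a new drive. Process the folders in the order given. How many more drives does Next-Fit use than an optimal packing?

Next-Fit: [19,36] [43] [46] [45] [42,10] [42] [38] [46] → 8 drives.
8 folders exceed 32 GB (half the capacity), and no two of those can share a drive, so at least 8 drives are needed.
So 8 is already optimal.

0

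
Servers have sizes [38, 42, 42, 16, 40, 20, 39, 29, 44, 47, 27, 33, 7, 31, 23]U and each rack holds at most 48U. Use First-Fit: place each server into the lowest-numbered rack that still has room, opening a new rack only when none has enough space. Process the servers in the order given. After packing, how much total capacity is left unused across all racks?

38U → rack 1 (remaining 10U)
42U → rack 2 (remaining 6U)
42U → rack 3 (remaining 6U)
16U → rack 4 (remaining 32U)
40U → rack 5 (remaining 8U)
20U → rack 4 (remaining 12U)
39U → rack 6 (remaining 9U)
29U → rack 7 (remaining 19U)
44U → rack 8 (remaining 4U)
47U → rack 9 (remaining 1U)
27U → rack 10 (remaining 21U)
33U → rack 11 (remaining 15U)
7U → rack 1 (remaining 3U)
31U → rack 12 (remaining 17U)
23U → rack 13 (remaining 25U)
13 racks × 48U = 624U; used 478U; unused 146U.

146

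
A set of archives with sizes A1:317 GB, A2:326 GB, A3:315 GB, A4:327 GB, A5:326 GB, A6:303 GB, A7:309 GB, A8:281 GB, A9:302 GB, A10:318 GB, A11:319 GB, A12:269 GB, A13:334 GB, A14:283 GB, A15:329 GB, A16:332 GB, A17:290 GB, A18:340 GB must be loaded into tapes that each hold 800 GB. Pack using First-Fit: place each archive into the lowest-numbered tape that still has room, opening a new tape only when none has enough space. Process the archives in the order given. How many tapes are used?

tape 1: place A1 (317 GB), 483 GB left
tape 1: place A2 (326 GB), 157 GB left
tape 2: place A3 (315 GB), 485 GB left
tape 2: place A4 (327 GB), 158 GB left
tape 3: place A5 (326 GB), 474 GB left
tape 3: place A6 (303 GB), 171 GB left
tape 4: place A7 (309 GB), 491 GB left
tape 4: place A8 (281 GB), 210 GB left
tape 5: place A9 (302 GB), 498 GB left
tape 5: place A10 (318 GB), 180 GB left
tape 6: place A11 (319 GB), 481 GB left
tape 6: place A12 (269 GB), 212 GB left
tape 7: place A13 (334 GB), 466 GB left
tape 7: place A14 (283 GB), 183 GB left
tape 8: place A15 (329 GB), 471 GB left
tape 8: place A16 (332 GB), 139 GB left
tape 9: place A17 (290 GB), 510 GB left
tape 9: place A18 (340 GB), 170 GB left
Final tapes: [317,326] [315,327] [326,303] [309,281] [302,318] [319,269] [334,283] [329,332] [290,340].

9 tapes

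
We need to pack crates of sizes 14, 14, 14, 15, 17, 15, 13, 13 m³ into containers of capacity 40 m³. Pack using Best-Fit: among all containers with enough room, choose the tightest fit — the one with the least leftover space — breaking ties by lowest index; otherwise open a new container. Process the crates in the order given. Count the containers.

container 1: place 14 m³, 26 m³ left
container 1: place 14 m³, 12 m³ left
container 2: place 14 m³, 26 m³ left
container 2: place 15 m³, 11 m³ left
container 3: place 17 m³, 23 m³ left
container 3: place 15 m³, 8 m³ left
container 4: place 13 m³, 27 m³ left
container 4: place 13 m³, 14 m³ left
Final containers: [14,14] [14,15] [17,15] [13,13].

4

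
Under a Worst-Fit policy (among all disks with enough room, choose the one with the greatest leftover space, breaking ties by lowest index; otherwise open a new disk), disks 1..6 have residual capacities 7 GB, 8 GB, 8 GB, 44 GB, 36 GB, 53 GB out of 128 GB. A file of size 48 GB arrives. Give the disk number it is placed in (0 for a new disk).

Disks with room: disk 6 (53 GB).
Most room is disk 6 with 53 GB free.

6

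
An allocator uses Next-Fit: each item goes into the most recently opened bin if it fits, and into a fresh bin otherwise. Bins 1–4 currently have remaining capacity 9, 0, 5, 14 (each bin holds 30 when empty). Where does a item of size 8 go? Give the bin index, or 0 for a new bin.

4

Next-Fit only looks at bin 4, which has 14 free.
8 fits there.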